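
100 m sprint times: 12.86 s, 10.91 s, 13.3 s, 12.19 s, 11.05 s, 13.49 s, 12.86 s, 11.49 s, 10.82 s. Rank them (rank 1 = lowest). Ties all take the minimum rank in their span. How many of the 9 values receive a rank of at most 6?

Sorted (ascending): 10.82, 10.91, 11.05, 11.49, 12.19, 12.86, 12.86, 13.3, 13.49
The 2 values of 12.86 occupy positions 6–7 → each gets rank 6.
Ranks ≤ 6: {1, 2, 3, 4, 5, 6, 6} → 7 values.

7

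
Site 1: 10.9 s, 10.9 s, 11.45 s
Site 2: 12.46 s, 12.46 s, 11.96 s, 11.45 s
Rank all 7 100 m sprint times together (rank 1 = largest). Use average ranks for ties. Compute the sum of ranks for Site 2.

10.5

Sorted (descending): 12.46, 12.46, 11.96, 11.45, 11.45, 10.9, 10.9
The 2 values of 12.46 occupy positions 1–2 → average rank (1+2)/2 = 1.5.
The 2 values of 11.45 occupy positions 4–5 → average rank (4+5)/2 = 4.5.
The 2 values of 10.9 occupy positions 6–7 → average rank (6+7)/2 = 6.5.
Site 2 values → pooled ranks: 12.46→1.5, 12.46→1.5, 11.96→3, 11.45→4.5
Rank sum = 1.5 + 1.5 + 3 + 4.5 = 10.5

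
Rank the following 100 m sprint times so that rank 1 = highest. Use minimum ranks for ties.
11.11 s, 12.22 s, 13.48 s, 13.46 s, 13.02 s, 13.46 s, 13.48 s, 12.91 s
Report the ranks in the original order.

8, 7, 1, 3, 5, 3, 1, 6

Sorted (descending): 13.48, 13.48, 13.46, 13.46, 13.02, 12.91, 12.22, 11.11
The 2 values of 13.48 occupy positions 1–2 → each gets rank 1.
The 2 values of 13.46 occupy positions 3–4 → each gets rank 3.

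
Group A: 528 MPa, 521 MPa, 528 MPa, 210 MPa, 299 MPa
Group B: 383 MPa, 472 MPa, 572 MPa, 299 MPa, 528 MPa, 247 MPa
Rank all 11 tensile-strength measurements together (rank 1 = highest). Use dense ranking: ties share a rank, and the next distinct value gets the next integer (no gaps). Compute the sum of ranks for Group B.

25

Sorted (descending): 572, 528, 528, 528, 521, 472, 383, 299, 299, 247, 210
The 3 values of 528 share dense rank 2.
The 2 values of 299 share dense rank 6.
Remaining distinct values take the next consecutive integers.
Group B values → pooled ranks: 383→5, 472→4, 572→1, 299→6, 528→2, 247→7
Rank sum = 5 + 4 + 1 + 6 + 2 + 7 = 25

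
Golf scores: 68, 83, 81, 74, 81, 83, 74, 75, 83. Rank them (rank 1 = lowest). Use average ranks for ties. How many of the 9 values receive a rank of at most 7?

Sorted (ascending): 68, 74, 74, 75, 81, 81, 83, 83, 83
The 2 values of 74 occupy positions 2–3 → average rank (2+3)/2 = 2.5.
The 2 values of 81 occupy positions 5–6 → average rank (5+6)/2 = 5.5.
The 3 values of 83 occupy positions 7–9 → average rank 8.
Ranks ≤ 7: {1, 2.5, 2.5, 4, 5.5, 5.5} → 6 values.

6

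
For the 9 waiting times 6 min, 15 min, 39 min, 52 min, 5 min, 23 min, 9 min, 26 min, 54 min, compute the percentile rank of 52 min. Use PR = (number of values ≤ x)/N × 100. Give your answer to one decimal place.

88.9

N = 9.
Strictly below 52: 7. Equal to 52: 1.
PR = 8/9 × 100 = 88.9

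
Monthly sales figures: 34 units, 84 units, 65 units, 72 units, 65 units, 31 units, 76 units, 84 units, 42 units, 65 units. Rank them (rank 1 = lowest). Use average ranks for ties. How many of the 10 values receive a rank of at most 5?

6

Sorted (ascending): 31, 34, 42, 65, 65, 65, 72, 76, 84, 84
The 3 values of 65 occupy positions 4–6 → average rank 5.
The 2 values of 84 occupy positions 9–10 → average rank (9+10)/2 = 9.5.
Ranks ≤ 5: {1, 2, 3, 5, 5, 5} → 6 values.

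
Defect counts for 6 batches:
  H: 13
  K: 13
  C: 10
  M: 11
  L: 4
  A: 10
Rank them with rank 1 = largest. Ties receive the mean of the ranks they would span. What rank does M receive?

3

Sorted (descending): 13, 13, 11, 10, 10, 4
The 2 values of 13 occupy positions 1–2 → average rank (1+2)/2 = 1.5.
The 2 values of 10 occupy positions 4–5 → average rank (4+5)/2 = 4.5.
M has value 11 → rank 3.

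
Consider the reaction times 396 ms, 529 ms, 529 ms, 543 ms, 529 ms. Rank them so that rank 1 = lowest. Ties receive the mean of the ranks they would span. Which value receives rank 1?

Sorted (ascending): 396, 529, 529, 529, 543
The 3 values of 529 occupy positions 2–4 → average rank 3.
Rank 1 → value 396.

396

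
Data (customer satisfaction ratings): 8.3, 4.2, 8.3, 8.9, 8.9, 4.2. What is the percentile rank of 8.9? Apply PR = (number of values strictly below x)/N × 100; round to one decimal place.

66.7

N = 6.
Strictly below 8.9: 4. Equal to 8.9: 2.
PR = 4/6 × 100 = 66.7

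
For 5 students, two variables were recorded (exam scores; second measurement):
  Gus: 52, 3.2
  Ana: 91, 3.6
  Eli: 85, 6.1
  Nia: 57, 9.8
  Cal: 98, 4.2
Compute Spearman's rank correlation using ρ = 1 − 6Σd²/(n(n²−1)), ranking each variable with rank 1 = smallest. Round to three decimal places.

Ranks of variable 1: 1, 4, 3, 2, 5
Ranks of variable 2: 1, 2, 4, 5, 3
d = r₁ − r₂: 0, 2, -1, -3, 2
d²: 0, 4, 1, 9, 4; Σd² = 18
ρ = 1 − 6·18/(5·24) = 1 − 108/120 = 0.100

0.100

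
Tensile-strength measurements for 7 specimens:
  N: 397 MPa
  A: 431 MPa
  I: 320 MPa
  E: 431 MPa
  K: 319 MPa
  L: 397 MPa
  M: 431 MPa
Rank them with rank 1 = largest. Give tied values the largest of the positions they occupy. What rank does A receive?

3

Sorted (descending): 431, 431, 431, 397, 397, 320, 319
The 3 values of 431 occupy positions 1–3 → each gets rank 3.
The 2 values of 397 occupy positions 4–5 → each gets rank 5.
A has value 431 MPa → rank 3.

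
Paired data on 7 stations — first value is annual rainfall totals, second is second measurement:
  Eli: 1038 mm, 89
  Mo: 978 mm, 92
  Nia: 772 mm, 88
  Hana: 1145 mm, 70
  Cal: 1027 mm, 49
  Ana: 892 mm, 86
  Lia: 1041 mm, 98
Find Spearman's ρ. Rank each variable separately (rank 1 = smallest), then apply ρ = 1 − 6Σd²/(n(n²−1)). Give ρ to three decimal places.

0.036

Ranks of variable 1: 5, 3, 1, 7, 4, 2, 6
Ranks of variable 2: 5, 6, 4, 2, 1, 3, 7
d = r₁ − r₂: 0, -3, -3, 5, 3, -1, -1
d²: 0, 9, 9, 25, 9, 1, 1; Σd² = 54
ρ = 1 − 6·54/(7·48) = 1 − 324/336 = 0.036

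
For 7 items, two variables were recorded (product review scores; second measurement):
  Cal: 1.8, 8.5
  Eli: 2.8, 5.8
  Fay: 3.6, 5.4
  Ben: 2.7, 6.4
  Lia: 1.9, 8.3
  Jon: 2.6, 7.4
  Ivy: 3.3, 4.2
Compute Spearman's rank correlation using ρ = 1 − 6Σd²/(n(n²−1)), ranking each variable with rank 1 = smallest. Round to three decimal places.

-0.964

Ranks of variable 1: 1, 5, 7, 4, 2, 3, 6
Ranks of variable 2: 7, 3, 2, 4, 6, 5, 1
d = r₁ − r₂: -6, 2, 5, 0, -4, -2, 5
d²: 36, 4, 25, 0, 16, 4, 25; Σd² = 110
ρ = 1 − 6·110/(7·48) = 1 − 660/336 = -0.964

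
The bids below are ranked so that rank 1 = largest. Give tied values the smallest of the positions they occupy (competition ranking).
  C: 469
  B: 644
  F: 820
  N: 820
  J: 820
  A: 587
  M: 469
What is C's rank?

Sorted (descending): 820, 820, 820, 644, 587, 469, 469
The 3 values of 820 occupy positions 1–3 → each gets rank 1.
The 2 values of 469 occupy positions 6–7 → each gets rank 6.
C has value 469 → rank 6.

6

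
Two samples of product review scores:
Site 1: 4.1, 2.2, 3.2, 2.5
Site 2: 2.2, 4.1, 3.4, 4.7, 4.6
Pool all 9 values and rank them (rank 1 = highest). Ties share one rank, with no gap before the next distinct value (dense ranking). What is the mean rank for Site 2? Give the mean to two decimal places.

3.40

Sorted (descending): 4.7, 4.6, 4.1, 4.1, 3.4, 3.2, 2.5, 2.2, 2.2
The 2 values of 4.1 share dense rank 3.
The 2 values of 2.2 share dense rank 7.
Remaining distinct values take the next consecutive integers.
Site 2 values → pooled ranks: 2.2→7, 4.1→3, 3.4→4, 4.7→1, 4.6→2
Mean rank = (7 + 3 + 4 + 1 + 2) / 5 = 3.40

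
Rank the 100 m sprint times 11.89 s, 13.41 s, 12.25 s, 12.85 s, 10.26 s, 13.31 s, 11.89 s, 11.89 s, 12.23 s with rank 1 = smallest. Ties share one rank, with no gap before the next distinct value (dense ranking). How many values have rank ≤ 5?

7

Sorted (ascending): 10.26, 11.89, 11.89, 11.89, 12.23, 12.25, 12.85, 13.31, 13.41
The 3 values of 11.89 share dense rank 2.
Remaining distinct values take the next consecutive integers.
Ranks ≤ 5: {1, 2, 2, 2, 3, 4, 5} → 7 values.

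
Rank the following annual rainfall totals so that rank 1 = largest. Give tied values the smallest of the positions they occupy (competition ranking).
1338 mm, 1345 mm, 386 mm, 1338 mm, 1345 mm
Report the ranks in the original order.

Sorted (descending): 1345, 1345, 1338, 1338, 386
The 2 values of 1345 occupy positions 1–2 → each gets rank 1.
The 2 values of 1338 occupy positions 3–4 → each gets rank 3.

3, 1, 5, 3, 1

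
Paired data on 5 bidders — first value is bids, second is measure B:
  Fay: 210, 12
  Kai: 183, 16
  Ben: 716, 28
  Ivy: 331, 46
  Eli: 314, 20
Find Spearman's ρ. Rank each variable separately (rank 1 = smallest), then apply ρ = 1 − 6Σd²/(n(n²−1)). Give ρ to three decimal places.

0.800

Ranks of variable 1: 2, 1, 5, 4, 3
Ranks of variable 2: 1, 2, 4, 5, 3
d = r₁ − r₂: 1, -1, 1, -1, 0
d²: 1, 1, 1, 1, 0; Σd² = 4
ρ = 1 − 6·4/(5·24) = 1 − 24/120 = 0.800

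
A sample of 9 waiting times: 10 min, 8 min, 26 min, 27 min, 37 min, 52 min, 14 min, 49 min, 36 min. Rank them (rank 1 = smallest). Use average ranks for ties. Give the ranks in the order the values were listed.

Sorted (ascending): 8, 10, 14, 26, 27, 36, 37, 49, 52
No ties — each value takes its position as its rank.

2, 1, 4, 5, 7, 9, 3, 8, 6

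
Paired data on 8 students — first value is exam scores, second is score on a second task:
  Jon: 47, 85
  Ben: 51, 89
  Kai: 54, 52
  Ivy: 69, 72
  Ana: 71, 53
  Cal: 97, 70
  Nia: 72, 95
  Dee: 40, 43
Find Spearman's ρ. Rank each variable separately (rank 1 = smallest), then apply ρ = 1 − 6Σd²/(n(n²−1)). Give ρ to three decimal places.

0.262

Ranks of variable 1: 2, 3, 4, 5, 6, 8, 7, 1
Ranks of variable 2: 6, 7, 2, 5, 3, 4, 8, 1
d = r₁ − r₂: -4, -4, 2, 0, 3, 4, -1, 0
d²: 16, 16, 4, 0, 9, 16, 1, 0; Σd² = 62
ρ = 1 − 6·62/(8·63) = 1 − 372/504 = 0.262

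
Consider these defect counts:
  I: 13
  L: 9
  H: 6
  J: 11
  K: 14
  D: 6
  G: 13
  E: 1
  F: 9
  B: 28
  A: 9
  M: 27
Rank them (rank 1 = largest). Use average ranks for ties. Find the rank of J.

6

Sorted (descending): 28, 27, 14, 13, 13, 11, 9, 9, 9, 6, 6, 1
The 2 values of 13 occupy positions 4–5 → average rank (4+5)/2 = 4.5.
The 3 values of 9 occupy positions 7–9 → average rank 8.
The 2 values of 6 occupy positions 10–11 → average rank (10+11)/2 = 10.5.
J has value 11 → rank 6.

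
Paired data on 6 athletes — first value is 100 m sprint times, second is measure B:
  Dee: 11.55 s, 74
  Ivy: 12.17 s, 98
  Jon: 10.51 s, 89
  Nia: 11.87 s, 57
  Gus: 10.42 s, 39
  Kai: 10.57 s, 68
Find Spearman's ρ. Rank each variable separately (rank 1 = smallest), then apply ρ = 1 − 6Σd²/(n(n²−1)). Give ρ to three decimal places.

Ranks of variable 1: 4, 6, 2, 5, 1, 3
Ranks of variable 2: 4, 6, 5, 2, 1, 3
d = r₁ − r₂: 0, 0, -3, 3, 0, 0
d²: 0, 0, 9, 9, 0, 0; Σd² = 18
ρ = 1 − 6·18/(6·35) = 1 − 108/210 = 0.486

0.486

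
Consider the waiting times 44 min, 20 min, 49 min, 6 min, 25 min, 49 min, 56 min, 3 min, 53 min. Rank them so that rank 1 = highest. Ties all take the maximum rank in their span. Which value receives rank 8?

Sorted (descending): 56, 53, 49, 49, 44, 25, 20, 6, 3
The 2 values of 49 occupy positions 3–4 → each gets rank 4.
Rank 8 → value 6.

6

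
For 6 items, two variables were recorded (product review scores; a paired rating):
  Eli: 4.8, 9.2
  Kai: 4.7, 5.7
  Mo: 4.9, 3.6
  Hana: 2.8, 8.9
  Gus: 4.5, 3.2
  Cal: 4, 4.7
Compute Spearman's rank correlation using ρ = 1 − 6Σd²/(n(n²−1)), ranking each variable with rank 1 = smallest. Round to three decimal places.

Ranks of variable 1: 5, 4, 6, 1, 3, 2
Ranks of variable 2: 6, 4, 2, 5, 1, 3
d = r₁ − r₂: -1, 0, 4, -4, 2, -1
d²: 1, 0, 16, 16, 4, 1; Σd² = 38
ρ = 1 − 6·38/(6·35) = 1 − 228/210 = -0.086

-0.086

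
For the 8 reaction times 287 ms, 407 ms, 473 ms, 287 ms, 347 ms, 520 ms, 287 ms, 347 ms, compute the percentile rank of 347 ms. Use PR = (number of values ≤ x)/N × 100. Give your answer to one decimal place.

62.5

N = 8.
Strictly below 347: 3. Equal to 347: 2.
PR = 5/8 × 100 = 62.5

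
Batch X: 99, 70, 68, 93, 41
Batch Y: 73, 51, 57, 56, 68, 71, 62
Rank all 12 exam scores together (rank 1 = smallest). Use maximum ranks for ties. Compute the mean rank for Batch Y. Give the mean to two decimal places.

Sorted (ascending): 41, 51, 56, 57, 62, 68, 68, 70, 71, 73, 93, 99
The 2 values of 68 occupy positions 6–7 → each gets rank 7.
Batch Y values → pooled ranks: 73→10, 51→2, 57→4, 56→3, 68→7, 71→9, 62→5
Mean rank = (10 + 2 + 4 + 3 + 7 + 9 + 5) / 7 = 5.71

5.71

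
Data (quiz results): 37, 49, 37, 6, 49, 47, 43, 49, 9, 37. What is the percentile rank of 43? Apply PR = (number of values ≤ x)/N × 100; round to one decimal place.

60.0

N = 10.
Strictly below 43: 5. Equal to 43: 1.
PR = 6/10 × 100 = 60.0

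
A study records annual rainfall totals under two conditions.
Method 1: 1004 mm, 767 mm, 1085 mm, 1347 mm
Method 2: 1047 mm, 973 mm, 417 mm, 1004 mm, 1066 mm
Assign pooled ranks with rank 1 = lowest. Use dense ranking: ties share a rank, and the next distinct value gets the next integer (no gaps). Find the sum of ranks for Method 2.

Sorted (ascending): 417, 767, 973, 1004, 1004, 1047, 1066, 1085, 1347
The 2 values of 1004 share dense rank 4.
Remaining distinct values take the next consecutive integers.
Method 2 values → pooled ranks: 1047→5, 973→3, 417→1, 1004→4, 1066→6
Rank sum = 5 + 3 + 1 + 4 + 6 = 19

19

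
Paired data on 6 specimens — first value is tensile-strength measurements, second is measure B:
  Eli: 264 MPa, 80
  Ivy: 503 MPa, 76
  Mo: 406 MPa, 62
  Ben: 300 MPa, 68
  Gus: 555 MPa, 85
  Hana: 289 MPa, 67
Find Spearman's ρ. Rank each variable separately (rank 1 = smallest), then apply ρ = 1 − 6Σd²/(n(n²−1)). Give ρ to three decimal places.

0.257

Ranks of variable 1: 1, 5, 4, 3, 6, 2
Ranks of variable 2: 5, 4, 1, 3, 6, 2
d = r₁ − r₂: -4, 1, 3, 0, 0, 0
d²: 16, 1, 9, 0, 0, 0; Σd² = 26
ρ = 1 − 6·26/(6·35) = 1 − 156/210 = 0.257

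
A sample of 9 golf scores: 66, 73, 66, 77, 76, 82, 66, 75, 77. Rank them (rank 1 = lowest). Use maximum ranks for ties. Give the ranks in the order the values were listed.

3, 4, 3, 8, 6, 9, 3, 5, 8

Sorted (ascending): 66, 66, 66, 73, 75, 76, 77, 77, 82
The 3 values of 66 occupy positions 1–3 → each gets rank 3.
The 2 values of 77 occupy positions 7–8 → each gets rank 8.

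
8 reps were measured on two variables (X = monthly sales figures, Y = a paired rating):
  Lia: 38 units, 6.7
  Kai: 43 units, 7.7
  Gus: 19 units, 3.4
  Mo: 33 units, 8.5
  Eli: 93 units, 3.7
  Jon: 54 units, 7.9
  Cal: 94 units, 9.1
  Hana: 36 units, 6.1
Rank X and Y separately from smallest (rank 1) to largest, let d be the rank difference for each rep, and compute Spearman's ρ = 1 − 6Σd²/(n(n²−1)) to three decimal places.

Ranks of variable 1: 4, 5, 1, 2, 7, 6, 8, 3
Ranks of variable 2: 4, 5, 1, 7, 2, 6, 8, 3
d = r₁ − r₂: 0, 0, 0, -5, 5, 0, 0, 0
d²: 0, 0, 0, 25, 25, 0, 0, 0; Σd² = 50
ρ = 1 − 6·50/(8·63) = 1 − 300/504 = 0.405

0.405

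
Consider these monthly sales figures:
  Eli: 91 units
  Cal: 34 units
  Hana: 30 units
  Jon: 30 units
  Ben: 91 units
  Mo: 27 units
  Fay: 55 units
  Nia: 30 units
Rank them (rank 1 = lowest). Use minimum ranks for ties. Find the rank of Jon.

2

Sorted (ascending): 27, 30, 30, 30, 34, 55, 91, 91
The 3 values of 30 occupy positions 2–4 → each gets rank 2.
The 2 values of 91 occupy positions 7–8 → each gets rank 7.
Jon has value 30 units → rank 2.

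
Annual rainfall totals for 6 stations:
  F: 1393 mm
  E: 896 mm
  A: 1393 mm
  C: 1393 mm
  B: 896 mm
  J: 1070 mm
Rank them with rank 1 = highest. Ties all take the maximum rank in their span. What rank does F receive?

3

Sorted (descending): 1393, 1393, 1393, 1070, 896, 896
The 3 values of 1393 occupy positions 1–3 → each gets rank 3.
The 2 values of 896 occupy positions 5–6 → each gets rank 6.
F has value 1393 mm → rank 3.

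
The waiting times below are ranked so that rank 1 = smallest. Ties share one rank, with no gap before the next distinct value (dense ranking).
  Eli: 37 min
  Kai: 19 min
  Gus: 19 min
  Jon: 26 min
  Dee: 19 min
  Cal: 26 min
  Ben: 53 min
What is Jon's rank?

2

Sorted (ascending): 19, 19, 19, 26, 26, 37, 53
The 3 values of 19 share dense rank 1.
The 2 values of 26 share dense rank 2.
Remaining distinct values take the next consecutive integers.
Jon has value 26 min → rank 2.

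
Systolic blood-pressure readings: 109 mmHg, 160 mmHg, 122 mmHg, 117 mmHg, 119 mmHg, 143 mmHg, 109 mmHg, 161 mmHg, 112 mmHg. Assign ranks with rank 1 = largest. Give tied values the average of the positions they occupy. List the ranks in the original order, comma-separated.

8.5, 2, 4, 6, 5, 3, 8.5, 1, 7

Sorted (descending): 161, 160, 143, 122, 119, 117, 112, 109, 109
The 2 values of 109 occupy positions 8–9 → average rank (8+9)/2 = 8.5.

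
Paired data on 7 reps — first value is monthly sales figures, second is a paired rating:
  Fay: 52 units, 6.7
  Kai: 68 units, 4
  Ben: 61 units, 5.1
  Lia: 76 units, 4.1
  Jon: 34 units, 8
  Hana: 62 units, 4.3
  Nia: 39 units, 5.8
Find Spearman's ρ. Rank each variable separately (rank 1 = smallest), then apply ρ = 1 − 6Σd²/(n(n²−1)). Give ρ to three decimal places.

-0.929

Ranks of variable 1: 3, 6, 4, 7, 1, 5, 2
Ranks of variable 2: 6, 1, 4, 2, 7, 3, 5
d = r₁ − r₂: -3, 5, 0, 5, -6, 2, -3
d²: 9, 25, 0, 25, 36, 4, 9; Σd² = 108
ρ = 1 − 6·108/(7·48) = 1 − 648/336 = -0.929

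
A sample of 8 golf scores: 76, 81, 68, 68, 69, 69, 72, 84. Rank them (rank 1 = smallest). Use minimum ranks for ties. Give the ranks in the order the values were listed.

Sorted (ascending): 68, 68, 69, 69, 72, 76, 81, 84
The 2 values of 68 occupy positions 1–2 → each gets rank 1.
The 2 values of 69 occupy positions 3–4 → each gets rank 3.

6, 7, 1, 1, 3, 3, 5, 8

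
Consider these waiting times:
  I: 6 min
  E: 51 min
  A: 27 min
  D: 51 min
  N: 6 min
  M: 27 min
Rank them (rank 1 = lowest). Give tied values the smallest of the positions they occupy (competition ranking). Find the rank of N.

1

Sorted (ascending): 6, 6, 27, 27, 51, 51
The 2 values of 6 occupy positions 1–2 → each gets rank 1.
The 2 values of 27 occupy positions 3–4 → each gets rank 3.
The 2 values of 51 occupy positions 5–6 → each gets rank 5.
N has value 6 min → rank 1.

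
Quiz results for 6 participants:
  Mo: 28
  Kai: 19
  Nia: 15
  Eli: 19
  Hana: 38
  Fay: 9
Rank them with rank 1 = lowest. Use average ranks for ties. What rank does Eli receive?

3.5

Sorted (ascending): 9, 15, 19, 19, 28, 38
The 2 values of 19 occupy positions 3–4 → average rank (3+4)/2 = 3.5.
Eli has value 19 → rank 3.5.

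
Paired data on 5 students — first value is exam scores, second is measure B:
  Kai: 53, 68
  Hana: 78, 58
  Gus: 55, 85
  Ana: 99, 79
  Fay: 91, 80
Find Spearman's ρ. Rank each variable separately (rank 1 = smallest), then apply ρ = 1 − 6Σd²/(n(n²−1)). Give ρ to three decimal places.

Ranks of variable 1: 1, 3, 2, 5, 4
Ranks of variable 2: 2, 1, 5, 3, 4
d = r₁ − r₂: -1, 2, -3, 2, 0
d²: 1, 4, 9, 4, 0; Σd² = 18
ρ = 1 − 6·18/(5·24) = 1 − 108/120 = 0.100

0.100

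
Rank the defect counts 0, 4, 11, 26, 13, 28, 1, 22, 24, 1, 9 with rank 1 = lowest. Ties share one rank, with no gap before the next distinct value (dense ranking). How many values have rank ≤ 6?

Sorted (ascending): 0, 1, 1, 4, 9, 11, 13, 22, 24, 26, 28
The 2 values of 1 share dense rank 2.
Remaining distinct values take the next consecutive integers.
Ranks ≤ 6: {1, 2, 2, 3, 4, 5, 6} → 7 values.

7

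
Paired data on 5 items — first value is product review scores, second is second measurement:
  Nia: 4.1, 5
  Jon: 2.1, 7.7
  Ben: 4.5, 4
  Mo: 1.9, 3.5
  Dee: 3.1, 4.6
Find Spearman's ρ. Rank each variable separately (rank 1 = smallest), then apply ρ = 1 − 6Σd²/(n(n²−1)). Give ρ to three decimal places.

Ranks of variable 1: 4, 2, 5, 1, 3
Ranks of variable 2: 4, 5, 2, 1, 3
d = r₁ − r₂: 0, -3, 3, 0, 0
d²: 0, 9, 9, 0, 0; Σd² = 18
ρ = 1 − 6·18/(5·24) = 1 − 108/120 = 0.100

0.100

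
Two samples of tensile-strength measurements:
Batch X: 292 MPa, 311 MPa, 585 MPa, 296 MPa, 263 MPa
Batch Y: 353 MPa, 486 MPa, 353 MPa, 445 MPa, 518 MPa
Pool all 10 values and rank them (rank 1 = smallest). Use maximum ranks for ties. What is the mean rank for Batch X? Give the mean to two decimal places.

4.00

Sorted (ascending): 263, 292, 296, 311, 353, 353, 445, 486, 518, 585
The 2 values of 353 occupy positions 5–6 → each gets rank 6.
Batch X values → pooled ranks: 292→2, 311→4, 585→10, 296→3, 263→1
Mean rank = (2 + 4 + 10 + 3 + 1) / 5 = 4.00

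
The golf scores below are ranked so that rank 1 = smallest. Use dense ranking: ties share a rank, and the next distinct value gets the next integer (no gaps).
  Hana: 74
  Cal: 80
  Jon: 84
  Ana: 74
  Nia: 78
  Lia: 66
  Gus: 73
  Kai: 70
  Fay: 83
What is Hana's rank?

Sorted (ascending): 66, 70, 73, 74, 74, 78, 80, 83, 84
The 2 values of 74 share dense rank 4.
Remaining distinct values take the next consecutive integers.
Hana has value 74 → rank 4.

4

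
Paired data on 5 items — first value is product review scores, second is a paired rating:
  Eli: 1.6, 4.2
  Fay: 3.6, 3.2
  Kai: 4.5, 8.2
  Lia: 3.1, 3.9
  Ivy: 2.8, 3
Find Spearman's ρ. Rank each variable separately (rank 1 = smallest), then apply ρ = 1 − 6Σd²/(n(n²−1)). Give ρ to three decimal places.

0.300

Ranks of variable 1: 1, 4, 5, 3, 2
Ranks of variable 2: 4, 2, 5, 3, 1
d = r₁ − r₂: -3, 2, 0, 0, 1
d²: 9, 4, 0, 0, 1; Σd² = 14
ρ = 1 − 6·14/(5·24) = 1 − 84/120 = 0.300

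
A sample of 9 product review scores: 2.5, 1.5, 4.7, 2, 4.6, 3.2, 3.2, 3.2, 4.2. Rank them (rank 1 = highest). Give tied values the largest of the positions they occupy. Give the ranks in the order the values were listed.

Sorted (descending): 4.7, 4.6, 4.2, 3.2, 3.2, 3.2, 2.5, 2, 1.5
The 3 values of 3.2 occupy positions 4–6 → each gets rank 6.

7, 9, 1, 8, 2, 6, 6, 6, 3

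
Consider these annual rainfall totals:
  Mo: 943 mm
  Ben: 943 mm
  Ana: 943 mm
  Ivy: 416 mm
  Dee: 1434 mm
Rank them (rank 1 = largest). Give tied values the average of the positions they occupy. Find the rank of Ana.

Sorted (descending): 1434, 943, 943, 943, 416
The 3 values of 943 occupy positions 2–4 → average rank 3.
Ana has value 943 mm → rank 3.

3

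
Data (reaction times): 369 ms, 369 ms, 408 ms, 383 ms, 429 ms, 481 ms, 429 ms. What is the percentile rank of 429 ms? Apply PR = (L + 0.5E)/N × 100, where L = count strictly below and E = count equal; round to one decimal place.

N = 7.
Strictly below 429: 4. Equal to 429: 2.
PR = (4 + 0.5·2)/7 × 100 = 71.4

71.4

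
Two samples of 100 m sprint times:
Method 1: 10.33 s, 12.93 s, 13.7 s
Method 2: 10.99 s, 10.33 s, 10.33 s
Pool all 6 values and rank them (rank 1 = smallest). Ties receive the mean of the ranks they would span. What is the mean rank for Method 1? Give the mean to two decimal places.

Sorted (ascending): 10.33, 10.33, 10.33, 10.99, 12.93, 13.7
The 3 values of 10.33 occupy positions 1–3 → average rank 2.
Method 1 values → pooled ranks: 10.33→2, 12.93→5, 13.7→6
Mean rank = (2 + 5 + 6) / 3 = 4.33

4.33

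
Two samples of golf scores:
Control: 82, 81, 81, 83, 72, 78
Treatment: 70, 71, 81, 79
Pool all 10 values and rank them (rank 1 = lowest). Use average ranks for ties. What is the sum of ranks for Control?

40

Sorted (ascending): 70, 71, 72, 78, 79, 81, 81, 81, 82, 83
The 3 values of 81 occupy positions 6–8 → average rank 7.
Control values → pooled ranks: 82→9, 81→7, 81→7, 83→10, 72→3, 78→4
Rank sum = 9 + 7 + 7 + 10 + 3 + 4 = 40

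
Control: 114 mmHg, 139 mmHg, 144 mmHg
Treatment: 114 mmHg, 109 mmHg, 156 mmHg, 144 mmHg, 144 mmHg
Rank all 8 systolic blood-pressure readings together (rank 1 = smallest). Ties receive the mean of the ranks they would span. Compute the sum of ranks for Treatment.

23.5

Sorted (ascending): 109, 114, 114, 139, 144, 144, 144, 156
The 2 values of 114 occupy positions 2–3 → average rank (2+3)/2 = 2.5.
The 3 values of 144 occupy positions 5–7 → average rank 6.
Treatment values → pooled ranks: 114→2.5, 109→1, 156→8, 144→6, 144→6
Rank sum = 2.5 + 1 + 8 + 6 + 6 = 23.5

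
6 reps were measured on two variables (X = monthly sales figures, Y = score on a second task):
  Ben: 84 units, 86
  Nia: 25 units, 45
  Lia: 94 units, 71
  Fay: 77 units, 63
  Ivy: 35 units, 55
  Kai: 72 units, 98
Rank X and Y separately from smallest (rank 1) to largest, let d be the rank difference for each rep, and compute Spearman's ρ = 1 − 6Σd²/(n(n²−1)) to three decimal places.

Ranks of variable 1: 5, 1, 6, 4, 2, 3
Ranks of variable 2: 5, 1, 4, 3, 2, 6
d = r₁ − r₂: 0, 0, 2, 1, 0, -3
d²: 0, 0, 4, 1, 0, 9; Σd² = 14
ρ = 1 − 6·14/(6·35) = 1 − 84/210 = 0.600

0.600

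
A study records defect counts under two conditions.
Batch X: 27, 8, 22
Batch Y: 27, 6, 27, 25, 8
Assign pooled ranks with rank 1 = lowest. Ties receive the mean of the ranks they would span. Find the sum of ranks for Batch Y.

22.5

Sorted (ascending): 6, 8, 8, 22, 25, 27, 27, 27
The 2 values of 8 occupy positions 2–3 → average rank (2+3)/2 = 2.5.
The 3 values of 27 occupy positions 6–8 → average rank 7.
Batch Y values → pooled ranks: 27→7, 6→1, 27→7, 25→5, 8→2.5
Rank sum = 7 + 1 + 7 + 5 + 2.5 = 22.5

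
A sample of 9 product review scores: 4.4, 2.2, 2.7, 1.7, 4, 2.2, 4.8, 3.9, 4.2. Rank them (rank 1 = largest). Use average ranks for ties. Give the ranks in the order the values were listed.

2, 7.5, 6, 9, 4, 7.5, 1, 5, 3

Sorted (descending): 4.8, 4.4, 4.2, 4, 3.9, 2.7, 2.2, 2.2, 1.7
The 2 values of 2.2 occupy positions 7–8 → average rank (7+8)/2 = 7.5.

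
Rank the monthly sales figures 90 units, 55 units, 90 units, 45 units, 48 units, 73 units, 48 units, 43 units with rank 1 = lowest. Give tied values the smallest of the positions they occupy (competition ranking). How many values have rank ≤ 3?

4

Sorted (ascending): 43, 45, 48, 48, 55, 73, 90, 90
The 2 values of 48 occupy positions 3–4 → each gets rank 3.
The 2 values of 90 occupy positions 7–8 → each gets rank 7.
Ranks ≤ 3: {1, 2, 3, 3} → 4 values.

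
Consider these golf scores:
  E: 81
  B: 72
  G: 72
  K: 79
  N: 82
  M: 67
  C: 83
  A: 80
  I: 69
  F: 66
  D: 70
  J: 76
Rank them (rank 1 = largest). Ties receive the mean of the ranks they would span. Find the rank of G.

7.5

Sorted (descending): 83, 82, 81, 80, 79, 76, 72, 72, 70, 69, 67, 66
The 2 values of 72 occupy positions 7–8 → average rank (7+8)/2 = 7.5.
G has value 72 → rank 7.5.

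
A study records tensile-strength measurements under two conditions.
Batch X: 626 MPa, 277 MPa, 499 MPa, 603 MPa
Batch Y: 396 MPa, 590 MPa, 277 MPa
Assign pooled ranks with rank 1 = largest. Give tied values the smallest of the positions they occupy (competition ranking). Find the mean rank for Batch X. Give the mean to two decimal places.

Sorted (descending): 626, 603, 590, 499, 396, 277, 277
The 2 values of 277 occupy positions 6–7 → each gets rank 6.
Batch X values → pooled ranks: 626→1, 277→6, 499→4, 603→2
Mean rank = (1 + 6 + 4 + 2) / 4 = 3.25

3.25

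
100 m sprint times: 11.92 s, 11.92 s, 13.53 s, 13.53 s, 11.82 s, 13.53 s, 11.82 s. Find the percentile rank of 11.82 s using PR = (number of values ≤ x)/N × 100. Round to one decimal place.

28.6

N = 7.
Strictly below 11.82: 0. Equal to 11.82: 2.
PR = 2/7 × 100 = 28.6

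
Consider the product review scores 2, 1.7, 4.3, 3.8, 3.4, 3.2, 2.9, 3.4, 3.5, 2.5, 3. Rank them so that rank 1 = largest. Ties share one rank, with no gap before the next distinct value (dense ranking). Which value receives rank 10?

1.7

Sorted (descending): 4.3, 3.8, 3.5, 3.4, 3.4, 3.2, 3, 2.9, 2.5, 2, 1.7
The 2 values of 3.4 share dense rank 4.
Remaining distinct values take the next consecutive integers.
Rank 10 → value 1.7.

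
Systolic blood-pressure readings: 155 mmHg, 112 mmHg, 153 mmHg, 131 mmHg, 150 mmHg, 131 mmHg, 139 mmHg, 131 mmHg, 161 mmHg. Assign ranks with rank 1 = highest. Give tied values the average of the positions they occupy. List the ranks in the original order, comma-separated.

Sorted (descending): 161, 155, 153, 150, 139, 131, 131, 131, 112
The 3 values of 131 occupy positions 6–8 → average rank 7.

2, 9, 3, 7, 4, 7, 5, 7, 1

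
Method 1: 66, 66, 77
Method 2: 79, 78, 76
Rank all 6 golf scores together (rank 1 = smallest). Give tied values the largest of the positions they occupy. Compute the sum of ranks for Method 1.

Sorted (ascending): 66, 66, 76, 77, 78, 79
The 2 values of 66 occupy positions 1–2 → each gets rank 2.
Method 1 values → pooled ranks: 66→2, 66→2, 77→4
Rank sum = 2 + 2 + 4 = 8

8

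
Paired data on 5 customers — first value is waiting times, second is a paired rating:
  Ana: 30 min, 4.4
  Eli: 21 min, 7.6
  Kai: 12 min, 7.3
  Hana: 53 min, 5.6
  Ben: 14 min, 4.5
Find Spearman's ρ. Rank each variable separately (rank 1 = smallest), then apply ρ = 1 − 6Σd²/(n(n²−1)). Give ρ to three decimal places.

-0.300

Ranks of variable 1: 4, 3, 1, 5, 2
Ranks of variable 2: 1, 5, 4, 3, 2
d = r₁ − r₂: 3, -2, -3, 2, 0
d²: 9, 4, 9, 4, 0; Σd² = 26
ρ = 1 − 6·26/(5·24) = 1 − 156/120 = -0.300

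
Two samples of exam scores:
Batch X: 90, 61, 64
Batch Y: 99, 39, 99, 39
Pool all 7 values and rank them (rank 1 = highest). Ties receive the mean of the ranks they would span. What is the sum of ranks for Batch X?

Sorted (descending): 99, 99, 90, 64, 61, 39, 39
The 2 values of 99 occupy positions 1–2 → average rank (1+2)/2 = 1.5.
The 2 values of 39 occupy positions 6–7 → average rank (6+7)/2 = 6.5.
Batch X values → pooled ranks: 90→3, 61→5, 64→4
Rank sum = 3 + 5 + 4 = 12

12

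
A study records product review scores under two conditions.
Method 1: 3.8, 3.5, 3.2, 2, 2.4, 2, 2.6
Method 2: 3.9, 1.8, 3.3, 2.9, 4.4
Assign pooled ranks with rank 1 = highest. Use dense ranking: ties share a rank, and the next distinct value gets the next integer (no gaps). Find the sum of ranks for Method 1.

50

Sorted (descending): 4.4, 3.9, 3.8, 3.5, 3.3, 3.2, 2.9, 2.6, 2.4, 2, 2, 1.8
The 2 values of 2 share dense rank 10.
Remaining distinct values take the next consecutive integers.
Method 1 values → pooled ranks: 3.8→3, 3.5→4, 3.2→6, 2→10, 2.4→9, 2→10, 2.6→8
Rank sum = 3 + 4 + 6 + 10 + 9 + 10 + 8 = 50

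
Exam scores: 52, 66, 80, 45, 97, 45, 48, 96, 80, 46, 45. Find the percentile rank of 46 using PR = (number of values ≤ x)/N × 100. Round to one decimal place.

36.4

N = 11.
Strictly below 46: 3. Equal to 46: 1.
PR = 4/11 × 100 = 36.4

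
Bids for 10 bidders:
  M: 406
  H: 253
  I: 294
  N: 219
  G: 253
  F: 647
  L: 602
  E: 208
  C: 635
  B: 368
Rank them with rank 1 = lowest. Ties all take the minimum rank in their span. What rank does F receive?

10

Sorted (ascending): 208, 219, 253, 253, 294, 368, 406, 602, 635, 647
The 2 values of 253 occupy positions 3–4 → each gets rank 3.
F has value 647 → rank 10.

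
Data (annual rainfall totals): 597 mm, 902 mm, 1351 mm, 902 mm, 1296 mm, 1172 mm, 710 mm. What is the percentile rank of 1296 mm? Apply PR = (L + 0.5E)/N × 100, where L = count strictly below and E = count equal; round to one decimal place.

N = 7.
Strictly below 1296: 5. Equal to 1296: 1.
PR = (5 + 0.5·1)/7 × 100 = 78.6

78.6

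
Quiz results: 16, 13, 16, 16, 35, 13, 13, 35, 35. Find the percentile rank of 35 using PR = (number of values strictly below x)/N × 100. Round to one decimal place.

66.7

N = 9.
Strictly below 35: 6. Equal to 35: 3.
PR = 6/9 × 100 = 66.7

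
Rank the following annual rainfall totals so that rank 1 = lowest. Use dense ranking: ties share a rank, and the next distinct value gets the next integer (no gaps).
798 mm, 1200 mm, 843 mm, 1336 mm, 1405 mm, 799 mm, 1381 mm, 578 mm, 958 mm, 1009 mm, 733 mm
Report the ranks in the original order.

3, 8, 5, 9, 11, 4, 10, 1, 6, 7, 2

Sorted (ascending): 578, 733, 798, 799, 843, 958, 1009, 1200, 1336, 1381, 1405
No ties — each value takes its position as its rank.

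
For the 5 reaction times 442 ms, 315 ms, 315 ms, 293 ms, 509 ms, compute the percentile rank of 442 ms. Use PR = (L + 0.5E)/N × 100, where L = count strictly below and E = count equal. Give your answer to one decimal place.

70.0

N = 5.
Strictly below 442: 3. Equal to 442: 1.
PR = (3 + 0.5·1)/5 × 100 = 70.0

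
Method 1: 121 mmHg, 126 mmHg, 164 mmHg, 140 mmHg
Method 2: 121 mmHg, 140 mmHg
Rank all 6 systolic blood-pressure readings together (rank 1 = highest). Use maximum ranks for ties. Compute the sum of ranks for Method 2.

9

Sorted (descending): 164, 140, 140, 126, 121, 121
The 2 values of 140 occupy positions 2–3 → each gets rank 3.
The 2 values of 121 occupy positions 5–6 → each gets rank 6.
Method 2 values → pooled ranks: 121→6, 140→3
Rank sum = 6 + 3 = 9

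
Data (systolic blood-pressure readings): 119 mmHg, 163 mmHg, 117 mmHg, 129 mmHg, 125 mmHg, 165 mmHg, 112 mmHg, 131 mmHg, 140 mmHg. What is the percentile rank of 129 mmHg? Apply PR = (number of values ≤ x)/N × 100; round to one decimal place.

N = 9.
Strictly below 129: 4. Equal to 129: 1.
PR = 5/9 × 100 = 55.6

55.6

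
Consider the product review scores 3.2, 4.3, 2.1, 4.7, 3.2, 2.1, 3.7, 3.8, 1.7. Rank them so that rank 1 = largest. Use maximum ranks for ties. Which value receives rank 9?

Sorted (descending): 4.7, 4.3, 3.8, 3.7, 3.2, 3.2, 2.1, 2.1, 1.7
The 2 values of 3.2 occupy positions 5–6 → each gets rank 6.
The 2 values of 2.1 occupy positions 7–8 → each gets rank 8.
Rank 9 → value 1.7.

1.7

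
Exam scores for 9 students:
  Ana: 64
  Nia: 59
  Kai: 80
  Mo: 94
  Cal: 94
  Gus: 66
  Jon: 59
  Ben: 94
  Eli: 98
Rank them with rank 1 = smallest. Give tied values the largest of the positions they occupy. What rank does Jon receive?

2

Sorted (ascending): 59, 59, 64, 66, 80, 94, 94, 94, 98
The 2 values of 59 occupy positions 1–2 → each gets rank 2.
The 3 values of 94 occupy positions 6–8 → each gets rank 8.
Jon has value 59 → rank 2.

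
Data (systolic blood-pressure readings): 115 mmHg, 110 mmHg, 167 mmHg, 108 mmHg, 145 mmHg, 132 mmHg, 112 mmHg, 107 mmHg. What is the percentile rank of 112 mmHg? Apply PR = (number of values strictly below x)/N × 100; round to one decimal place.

37.5

N = 8.
Strictly below 112: 3. Equal to 112: 1.
PR = 3/8 × 100 = 37.5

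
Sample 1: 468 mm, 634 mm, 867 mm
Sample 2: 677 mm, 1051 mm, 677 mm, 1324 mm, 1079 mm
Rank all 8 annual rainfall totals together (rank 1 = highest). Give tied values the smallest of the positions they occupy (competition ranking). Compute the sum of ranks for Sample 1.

Sorted (descending): 1324, 1079, 1051, 867, 677, 677, 634, 468
The 2 values of 677 occupy positions 5–6 → each gets rank 5.
Sample 1 values → pooled ranks: 468→8, 634→7, 867→4
Rank sum = 8 + 7 + 4 = 19

19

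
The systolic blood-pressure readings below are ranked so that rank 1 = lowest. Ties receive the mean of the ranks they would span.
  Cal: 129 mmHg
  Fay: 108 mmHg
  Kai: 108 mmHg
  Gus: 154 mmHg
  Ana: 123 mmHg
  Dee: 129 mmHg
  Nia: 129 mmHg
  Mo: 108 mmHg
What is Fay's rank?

Sorted (ascending): 108, 108, 108, 123, 129, 129, 129, 154
The 3 values of 108 occupy positions 1–3 → average rank 2.
The 3 values of 129 occupy positions 5–7 → average rank 6.
Fay has value 108 mmHg → rank 2.

2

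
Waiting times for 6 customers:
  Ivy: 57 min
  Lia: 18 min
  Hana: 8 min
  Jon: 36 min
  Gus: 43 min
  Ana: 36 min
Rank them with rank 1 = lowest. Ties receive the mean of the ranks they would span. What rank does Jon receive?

Sorted (ascending): 8, 18, 36, 36, 43, 57
The 2 values of 36 occupy positions 3–4 → average rank (3+4)/2 = 3.5.
Jon has value 36 min → rank 3.5.

3.5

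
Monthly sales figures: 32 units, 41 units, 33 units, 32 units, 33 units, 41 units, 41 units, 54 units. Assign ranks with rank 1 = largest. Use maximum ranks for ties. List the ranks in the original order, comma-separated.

8, 4, 6, 8, 6, 4, 4, 1

Sorted (descending): 54, 41, 41, 41, 33, 33, 32, 32
The 3 values of 41 occupy positions 2–4 → each gets rank 4.
The 2 values of 33 occupy positions 5–6 → each gets rank 6.
The 2 values of 32 occupy positions 7–8 → each gets rank 8.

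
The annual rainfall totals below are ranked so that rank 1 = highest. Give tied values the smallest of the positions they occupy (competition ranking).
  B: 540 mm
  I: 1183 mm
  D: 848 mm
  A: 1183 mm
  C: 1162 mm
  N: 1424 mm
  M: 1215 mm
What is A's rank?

3

Sorted (descending): 1424, 1215, 1183, 1183, 1162, 848, 540
The 2 values of 1183 occupy positions 3–4 → each gets rank 3.
A has value 1183 mm → rank 3.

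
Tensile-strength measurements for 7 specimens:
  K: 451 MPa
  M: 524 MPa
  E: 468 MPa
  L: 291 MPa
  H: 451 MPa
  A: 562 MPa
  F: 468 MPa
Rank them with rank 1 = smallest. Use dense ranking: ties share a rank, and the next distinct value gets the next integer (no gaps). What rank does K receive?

Sorted (ascending): 291, 451, 451, 468, 468, 524, 562
The 2 values of 451 share dense rank 2.
The 2 values of 468 share dense rank 3.
Remaining distinct values take the next consecutive integers.
K has value 451 MPa → rank 2.

2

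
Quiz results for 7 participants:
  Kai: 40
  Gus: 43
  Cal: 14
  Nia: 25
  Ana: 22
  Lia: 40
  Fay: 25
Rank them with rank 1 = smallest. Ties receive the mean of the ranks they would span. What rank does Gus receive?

Sorted (ascending): 14, 22, 25, 25, 40, 40, 43
The 2 values of 25 occupy positions 3–4 → average rank (3+4)/2 = 3.5.
The 2 values of 40 occupy positions 5–6 → average rank (5+6)/2 = 5.5.
Gus has value 43 → rank 7.

7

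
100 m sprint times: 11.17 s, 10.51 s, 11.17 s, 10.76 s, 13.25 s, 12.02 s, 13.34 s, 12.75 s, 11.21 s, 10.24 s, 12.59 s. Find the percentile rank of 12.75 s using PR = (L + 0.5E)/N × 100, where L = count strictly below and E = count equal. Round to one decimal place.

77.3

N = 11.
Strictly below 12.75: 8. Equal to 12.75: 1.
PR = (8 + 0.5·1)/11 × 100 = 77.3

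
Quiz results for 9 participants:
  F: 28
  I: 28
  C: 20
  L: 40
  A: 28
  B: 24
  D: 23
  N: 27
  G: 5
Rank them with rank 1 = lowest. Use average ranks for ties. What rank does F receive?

Sorted (ascending): 5, 20, 23, 24, 27, 28, 28, 28, 40
The 3 values of 28 occupy positions 6–8 → average rank 7.
F has value 28 → rank 7.

7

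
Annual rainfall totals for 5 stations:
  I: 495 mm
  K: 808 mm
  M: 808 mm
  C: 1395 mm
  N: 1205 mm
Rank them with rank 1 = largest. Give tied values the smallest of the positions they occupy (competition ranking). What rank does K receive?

3

Sorted (descending): 1395, 1205, 808, 808, 495
The 2 values of 808 occupy positions 3–4 → each gets rank 3.
K has value 808 mm → rank 3.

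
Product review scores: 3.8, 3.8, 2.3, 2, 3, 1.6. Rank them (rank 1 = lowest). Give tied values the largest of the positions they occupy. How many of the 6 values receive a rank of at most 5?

4

Sorted (ascending): 1.6, 2, 2.3, 3, 3.8, 3.8
The 2 values of 3.8 occupy positions 5–6 → each gets rank 6.
Ranks ≤ 5: {1, 2, 3, 4} → 4 values.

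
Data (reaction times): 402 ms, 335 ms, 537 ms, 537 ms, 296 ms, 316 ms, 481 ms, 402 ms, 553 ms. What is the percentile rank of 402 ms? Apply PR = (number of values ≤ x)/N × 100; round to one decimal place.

N = 9.
Strictly below 402: 3. Equal to 402: 2.
PR = 5/9 × 100 = 55.6

55.6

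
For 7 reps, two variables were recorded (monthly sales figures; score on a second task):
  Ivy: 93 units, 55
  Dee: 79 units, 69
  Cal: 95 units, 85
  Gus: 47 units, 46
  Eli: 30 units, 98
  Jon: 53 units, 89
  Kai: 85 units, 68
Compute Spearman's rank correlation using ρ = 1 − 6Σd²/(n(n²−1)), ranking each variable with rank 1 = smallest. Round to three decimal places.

Ranks of variable 1: 6, 4, 7, 2, 1, 3, 5
Ranks of variable 2: 2, 4, 5, 1, 7, 6, 3
d = r₁ − r₂: 4, 0, 2, 1, -6, -3, 2
d²: 16, 0, 4, 1, 36, 9, 4; Σd² = 70
ρ = 1 − 6·70/(7·48) = 1 − 420/336 = -0.250

-0.250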